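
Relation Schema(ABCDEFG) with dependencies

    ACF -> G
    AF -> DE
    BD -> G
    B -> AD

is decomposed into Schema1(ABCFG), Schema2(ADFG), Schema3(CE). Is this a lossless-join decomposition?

No

Chase test. Columns are ABCDEFG; row i has aⱼ where attribute j ∈ Schemai, else bᵢⱼ.
Initial tableau (one row per fragment):
  row 1: a1 a2 a3 b14 b15 a6 a7
  row 2: a1 b22 b23 a4 b25 a6 a7
  row 3: b31 b32 a3 b34 a5 b36 b37
Rows 1 and 2 agree on AF; apply AF→DE and equate their DE entries.
No row becomes fully distinguished — the join is lossy.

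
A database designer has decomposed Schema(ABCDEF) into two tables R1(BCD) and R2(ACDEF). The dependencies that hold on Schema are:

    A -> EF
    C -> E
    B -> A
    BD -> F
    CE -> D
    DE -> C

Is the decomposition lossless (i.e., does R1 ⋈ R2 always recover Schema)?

Common attributes: R1 ∩ R2 = {CD}.
Closure of {CD}: C → E applies, adding E. So (CD)⁺ = {CDE}.
The closure contains neither all of R1 = {BCD} nor all of R2 = {ACDEF}, so the common attributes are not a superkey of either fragment. The join is lossy.

No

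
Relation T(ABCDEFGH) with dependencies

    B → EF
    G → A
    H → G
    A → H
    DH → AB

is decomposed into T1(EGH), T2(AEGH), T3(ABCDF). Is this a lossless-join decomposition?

No

Chase test. Columns are ABCDEFGH; row i has aⱼ where attribute j ∈ Ti, else bᵢⱼ.
Initial tableau (one row per fragment):
  row 1: b11 b12 b13 b14 a5 b16 a7 a8
  row 2: a1 b22 b23 b24 a5 b26 a7 a8
  row 3: a1 a2 a3 a4 b35 a6 b37 b38
Rows 1 and 2 agree on G; apply G→A and equate their A entries.
Rows 1 and 3 agree on A; apply A→H and equate their H entries.
Rows 1 and 3 agree on H; apply H→G and equate their G entries.
No row becomes fully distinguished — the join is lossy.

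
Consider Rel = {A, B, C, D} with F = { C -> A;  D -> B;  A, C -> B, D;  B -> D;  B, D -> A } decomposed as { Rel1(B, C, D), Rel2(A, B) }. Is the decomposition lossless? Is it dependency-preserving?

Lossless test: (B)⁺ = {A, B, D}, which contains all of one fragment — lossless.
Dependency preservation: C → A; A, C → B, D; B, D → A are not contained in any single fragment, but the restricted closure of each left-hand side across the fragments still reaches the right-hand side; the remaining FDs each lie inside some fragment. All dependencies are preserved.

lossless and dependency-preserving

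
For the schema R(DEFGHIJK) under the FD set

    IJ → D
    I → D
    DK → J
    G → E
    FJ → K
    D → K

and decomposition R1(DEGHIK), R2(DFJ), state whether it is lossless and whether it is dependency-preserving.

Lossless test: (D)⁺ = {DJK}, which is a superkey of neither fragment — lossy.
Dependency preservation: the restricted closure of {FJ} across the fragments never reaches {K}, so FJ → K cannot be enforced without a join — not preserved.

lossy and not dependency-preserving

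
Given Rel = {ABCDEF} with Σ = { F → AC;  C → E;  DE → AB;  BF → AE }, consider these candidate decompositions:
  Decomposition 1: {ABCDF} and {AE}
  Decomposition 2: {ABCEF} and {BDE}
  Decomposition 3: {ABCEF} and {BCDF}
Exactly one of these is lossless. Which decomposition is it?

Decomposition 3

Decomposition 1: common = {A}, closure = {A} → lossy.
Decomposition 2: common = {BE}, closure = {BE} → lossy.
Decomposition 3: common = {BCF}, closure = {ABCEF} → lossless.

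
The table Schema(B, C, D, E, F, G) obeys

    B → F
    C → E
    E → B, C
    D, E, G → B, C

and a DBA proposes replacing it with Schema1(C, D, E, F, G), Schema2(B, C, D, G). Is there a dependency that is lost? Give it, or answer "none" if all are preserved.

B → F

Check B → F: no single fragment contains all of {B, F}, and the restricted closure of {B} across the fragments never reaches {F}.
C → E is preserved.
E → B, C is preserved.
D, E, G → B, C is preserved.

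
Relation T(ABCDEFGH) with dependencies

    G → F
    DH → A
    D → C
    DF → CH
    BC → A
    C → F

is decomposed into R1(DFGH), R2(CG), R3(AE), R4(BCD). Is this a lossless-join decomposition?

Chase test. Columns are ABCDEFGH; row i has aⱼ where attribute j ∈ Ri, else bᵢⱼ.
Initial tableau (one row per fragment):
  row 1: b11 b12 b13 a4 b15 a6 a7 a8
  row 2: b21 b22 a3 b24 b25 b26 a7 b28
  row 3: a1 b32 b33 b34 a5 b36 b37 b38
  row 4: b41 a2 a3 a4 b45 b46 b47 b48
Rows 1 and 2 agree on G; apply G→F and equate their F entries.
Rows 1 and 4 agree on D; apply D→C and equate their C entries.
Rows 1 and 4 agree on C; apply C→F and equate their F entries.
Rows 1 and 4 agree on DF; apply DF→CH and equate their CH entries.
Rows 1 and 4 agree on DH; apply DH→A and equate their A entries.
No row becomes fully distinguished — the join is lossy.

No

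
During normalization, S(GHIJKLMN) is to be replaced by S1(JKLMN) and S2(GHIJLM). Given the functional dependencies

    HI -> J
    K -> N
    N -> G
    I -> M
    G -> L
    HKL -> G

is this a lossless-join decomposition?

No

Common attributes: S1 ∩ S2 = {JLM}.
No dependency enlarges {JLM}, so (JLM)⁺ = {JLM}.
The closure contains neither all of S1 = {JKLMN} nor all of S2 = {GHIJLM}, so the common attributes are not a superkey of either fragment. The join is lossy.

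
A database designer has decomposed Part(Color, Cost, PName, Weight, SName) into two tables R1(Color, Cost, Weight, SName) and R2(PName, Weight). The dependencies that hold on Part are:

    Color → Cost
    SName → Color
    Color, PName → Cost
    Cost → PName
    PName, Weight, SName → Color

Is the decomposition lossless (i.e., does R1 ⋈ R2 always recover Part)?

Common attributes: R1 ∩ R2 = {Weight}.
No dependency enlarges {Weight}, so (Weight)⁺ = {Weight}.
The closure contains neither all of R1 = {Color, Cost, Weight, SName} nor all of R2 = {PName, Weight}, so the common attributes are not a superkey of either fragment. The join is lossy.

No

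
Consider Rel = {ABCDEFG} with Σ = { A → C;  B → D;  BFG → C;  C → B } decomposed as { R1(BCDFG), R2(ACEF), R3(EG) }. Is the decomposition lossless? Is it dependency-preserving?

lossy but dependency-preserving

Lossless test (chase): Rows 1 and 2 agree on C; apply C→B and equate their B entries. Rows 1 and 2 agree on B; apply B→D and equate their D entries. No row becomes fully distinguished — the join is lossy.
Dependency preservation: every FD's attributes lie within a single fragment, so each can be enforced locally — preserved.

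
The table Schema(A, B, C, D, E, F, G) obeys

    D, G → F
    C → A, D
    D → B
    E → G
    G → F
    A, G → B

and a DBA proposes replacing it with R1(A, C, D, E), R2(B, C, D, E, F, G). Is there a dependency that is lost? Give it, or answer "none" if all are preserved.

Check A, G → B: no single fragment contains all of {A, B, G}, and the restricted closure of {A, G} across the fragments never reaches {B}.
D, G → F is preserved.
C → A, D is preserved.
D → B is preserved.
E → G is preserved.
G → F is preserved.

A, G → B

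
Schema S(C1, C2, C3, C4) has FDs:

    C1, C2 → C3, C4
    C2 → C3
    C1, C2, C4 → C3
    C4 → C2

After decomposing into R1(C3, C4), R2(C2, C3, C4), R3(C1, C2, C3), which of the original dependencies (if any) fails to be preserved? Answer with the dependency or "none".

Check C1, C2 → C3, C4: no single fragment contains all of {C1, C2, C3, C4}, and the restricted closure of {C1, C2} across the fragments never reaches {C3, C4}.
C2 → C3 is preserved.
C1, C2, C4 → C3 is preserved.
C4 → C2 is preserved.

C1, C2 → C3, C4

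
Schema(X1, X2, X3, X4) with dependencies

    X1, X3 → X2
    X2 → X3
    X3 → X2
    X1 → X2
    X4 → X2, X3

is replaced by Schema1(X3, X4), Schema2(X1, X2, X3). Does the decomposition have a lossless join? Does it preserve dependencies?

lossy but dependency-preserving

Lossless test: (X3)⁺ = {X2, X3}, which is a superkey of neither fragment — lossy.
Dependency preservation: X4 → X2, X3 is not contained in any single fragment, but the restricted closure of its left-hand side across the fragments still reaches the right-hand side; the remaining FDs each lie inside some fragment. All dependencies are preserved.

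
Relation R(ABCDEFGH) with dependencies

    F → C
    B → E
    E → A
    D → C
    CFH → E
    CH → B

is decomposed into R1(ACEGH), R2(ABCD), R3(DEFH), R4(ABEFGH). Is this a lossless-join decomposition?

Chase test. Columns are ABCDEFGH; row i has aⱼ where attribute j ∈ Ri, else bᵢⱼ.
Initial tableau (one row per fragment):
  row 1: a1 b12 a3 b14 a5 b16 a7 a8
  row 2: a1 a2 a3 a4 b25 b26 b27 b28
  row 3: b31 b32 b33 a4 a5 a6 b37 a8
  row 4: a1 a2 b43 b44 a5 a6 a7 a8
Rows 3 and 4 agree on F; apply F→C and equate their C entries.
Rows 2 and 4 agree on B; apply B→E and equate their E entries.
Rows 1 and 3 agree on E; apply E→A and equate their A entries.
Rows 2 and 3 agree on D; apply D→C and equate their C entries.
Rows 1 and 3 agree on CH; apply CH→B and equate their B entries.
Rows 1 and 4 agree on CH; apply CH→B and equate their B entries.
No row becomes fully distinguished — the join is lossy.

No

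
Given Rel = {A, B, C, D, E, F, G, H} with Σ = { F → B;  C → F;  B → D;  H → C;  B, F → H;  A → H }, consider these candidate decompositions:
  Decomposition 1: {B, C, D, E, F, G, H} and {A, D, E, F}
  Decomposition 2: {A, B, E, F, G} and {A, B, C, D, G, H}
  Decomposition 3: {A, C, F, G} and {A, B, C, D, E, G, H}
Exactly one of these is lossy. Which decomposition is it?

Decomposition 1: common = {D, E, F}, closure = {B, C, D, E, F, H} → lossy.
Decomposition 2: common = {A, B, G}, closure = {A, B, C, D, F, G, H} → lossless.
Decomposition 3: common = {A, C, G}, closure = {A, B, C, D, F, G, H} → lossless.

Decomposition 1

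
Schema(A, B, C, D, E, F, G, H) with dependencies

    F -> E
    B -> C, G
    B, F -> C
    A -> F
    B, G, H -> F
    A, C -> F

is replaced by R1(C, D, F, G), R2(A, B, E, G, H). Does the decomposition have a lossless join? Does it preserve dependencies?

Lossless test: (G)⁺ = {G}, which is a superkey of neither fragment — lossy.
Dependency preservation: the restricted closure of {F} across the fragments never reaches {E}, so F → E cannot be enforced without a join — not preserved.

lossy and not dependency-preserving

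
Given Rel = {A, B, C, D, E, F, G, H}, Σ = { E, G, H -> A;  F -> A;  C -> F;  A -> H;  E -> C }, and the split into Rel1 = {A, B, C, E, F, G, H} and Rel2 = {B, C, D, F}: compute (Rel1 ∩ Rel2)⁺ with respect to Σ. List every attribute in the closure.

A, B, C, F, H

Rel1 ∩ Rel2 = {B, C, F}.
F → A applies, adding A
A → H applies, adding H
Closure: {A, B, C, F, H}.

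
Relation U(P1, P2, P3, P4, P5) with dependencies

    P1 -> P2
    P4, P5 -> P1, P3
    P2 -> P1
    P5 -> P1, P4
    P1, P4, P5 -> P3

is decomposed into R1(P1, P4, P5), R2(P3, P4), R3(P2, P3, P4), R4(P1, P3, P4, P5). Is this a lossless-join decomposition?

No

Chase test. Columns are P1, P2, P3, P4, P5; row i has aⱼ where attribute j ∈ Ri, else bᵢⱼ.
Initial tableau (one row per fragment):
  row 1: a1 b12 b13 a4 a5
  row 2: b21 b22 a3 a4 b25
  row 3: b31 a2 a3 a4 b35
  row 4: a1 b42 a3 a4 a5
Rows 1 and 4 agree on P1; apply P1→P2 and equate their P2 entries.
Rows 1 and 4 agree on P4, P5; apply P4, P5→P1, P3 and equate their P1, P3 entries.
No row becomes fully distinguished — the join is lossy.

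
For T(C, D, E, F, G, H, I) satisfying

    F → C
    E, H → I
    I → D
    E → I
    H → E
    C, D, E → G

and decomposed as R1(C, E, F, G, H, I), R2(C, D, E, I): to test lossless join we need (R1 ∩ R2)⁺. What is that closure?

R1 ∩ R2 = {C, E, I}.
I → D applies, adding D
C, D, E → G applies, adding G
Closure: {C, D, E, G, I}.

C, D, E, G, I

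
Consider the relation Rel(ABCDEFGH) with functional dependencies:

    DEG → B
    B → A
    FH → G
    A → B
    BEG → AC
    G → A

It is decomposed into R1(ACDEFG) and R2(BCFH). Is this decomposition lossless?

No

Common attributes: R1 ∩ R2 = {CF}.
No dependency enlarges {CF}, so (CF)⁺ = {CF}.
The closure contains neither all of R1 = {ACDEFG} nor all of R2 = {BCFH}, so the common attributes are not a superkey of either fragment. The join is lossy.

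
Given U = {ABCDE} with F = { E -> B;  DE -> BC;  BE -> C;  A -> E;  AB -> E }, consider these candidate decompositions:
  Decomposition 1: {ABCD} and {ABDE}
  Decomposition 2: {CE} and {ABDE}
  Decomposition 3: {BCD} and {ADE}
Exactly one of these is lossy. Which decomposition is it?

Decomposition 1: common = {ABD}, closure = {ABCDE} → lossless.
Decomposition 2: common = {E}, closure = {BCE} → lossless.
Decomposition 3: common = {D}, closure = {D} → lossy.

Decomposition 3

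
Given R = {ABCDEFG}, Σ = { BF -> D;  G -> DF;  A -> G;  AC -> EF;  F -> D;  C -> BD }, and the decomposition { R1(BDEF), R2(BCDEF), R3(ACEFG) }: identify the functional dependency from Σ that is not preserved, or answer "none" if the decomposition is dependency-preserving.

none

BF → D lies within R1.
G → DF: restricted closure across fragments reaches DF.
A → G lies within R3.
AC → EF lies within R3.
F → D lies within R1.
C → BD lies within R2.
Every dependency is enforceable on the fragments, so the decomposition is dependency-preserving.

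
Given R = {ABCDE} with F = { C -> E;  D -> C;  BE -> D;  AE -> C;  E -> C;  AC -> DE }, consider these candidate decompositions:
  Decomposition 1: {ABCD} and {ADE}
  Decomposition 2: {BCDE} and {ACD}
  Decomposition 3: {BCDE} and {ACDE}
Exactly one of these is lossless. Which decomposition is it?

Decomposition 1

Decomposition 1: common = {AD}, closure = {ACDE} → lossless.
Decomposition 2: common = {CD}, closure = {CDE} → lossy.
Decomposition 3: common = {CDE}, closure = {CDE} → lossy.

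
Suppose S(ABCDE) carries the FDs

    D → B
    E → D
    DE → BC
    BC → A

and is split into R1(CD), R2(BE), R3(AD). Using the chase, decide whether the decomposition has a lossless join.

No

Chase test. Columns are ABCDE; row i has aⱼ where attribute j ∈ Ri, else bᵢⱼ.
Initial tableau (one row per fragment):
  row 1: b11 b12 a3 a4 b15
  row 2: b21 a2 b23 b24 a5
  row 3: a1 b32 b33 a4 b35
Rows 1 and 3 agree on D; apply D→B and equate their B entries.
No row becomes fully distinguished — the join is lossy.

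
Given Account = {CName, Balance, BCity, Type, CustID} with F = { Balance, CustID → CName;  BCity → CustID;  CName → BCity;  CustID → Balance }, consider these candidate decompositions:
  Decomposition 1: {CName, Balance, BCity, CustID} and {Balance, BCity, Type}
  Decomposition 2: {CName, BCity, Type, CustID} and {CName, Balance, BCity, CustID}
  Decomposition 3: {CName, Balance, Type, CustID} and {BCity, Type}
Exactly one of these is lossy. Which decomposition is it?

Decomposition 3

Decomposition 1: common = {Balance, BCity}, closure = {CName, Balance, BCity, CustID} → lossless.
Decomposition 2: common = {CName, BCity, CustID}, closure = {CName, Balance, BCity, CustID} → lossless.
Decomposition 3: common = {Type}, closure = {Type} → lossy.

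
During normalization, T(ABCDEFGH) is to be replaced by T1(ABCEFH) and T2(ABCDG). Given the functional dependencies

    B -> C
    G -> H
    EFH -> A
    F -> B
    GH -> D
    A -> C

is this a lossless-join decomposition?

No

Common attributes: T1 ∩ T2 = {ABC}.
No dependency enlarges {ABC}, so (ABC)⁺ = {ABC}.
The closure contains neither all of T1 = {ABCEFH} nor all of T2 = {ABCDG}, so the common attributes are not a superkey of either fragment. The join is lossy.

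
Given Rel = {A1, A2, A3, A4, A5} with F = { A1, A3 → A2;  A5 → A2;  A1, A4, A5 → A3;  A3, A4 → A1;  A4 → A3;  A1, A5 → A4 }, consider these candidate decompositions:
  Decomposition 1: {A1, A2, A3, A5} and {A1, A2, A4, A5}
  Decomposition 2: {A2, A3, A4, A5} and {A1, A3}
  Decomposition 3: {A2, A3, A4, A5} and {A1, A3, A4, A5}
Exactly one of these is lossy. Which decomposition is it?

Decomposition 1: common = {A1, A2, A5}, closure = {A1, A2, A3, A4, A5} → lossless.
Decomposition 2: common = {A3}, closure = {A3} → lossy.
Decomposition 3: common = {A3, A4, A5}, closure = {A1, A2, A3, A4, A5} → lossless.

Decomposition 2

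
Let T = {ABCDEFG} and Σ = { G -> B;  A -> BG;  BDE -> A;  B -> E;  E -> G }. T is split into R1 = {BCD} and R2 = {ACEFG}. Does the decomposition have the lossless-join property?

Common attributes: R1 ∩ R2 = {C}.
No dependency enlarges {C}, so (C)⁺ = {C}.
The closure contains neither all of R1 = {BCD} nor all of R2 = {ACEFG}, so the common attributes are not a superkey of either fragment. The join is lossy.

No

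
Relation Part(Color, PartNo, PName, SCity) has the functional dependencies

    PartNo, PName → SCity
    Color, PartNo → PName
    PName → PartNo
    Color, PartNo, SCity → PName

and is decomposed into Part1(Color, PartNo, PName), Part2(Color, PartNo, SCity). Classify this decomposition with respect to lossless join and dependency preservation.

Lossless test: (Color, PartNo)⁺ = {Color, PartNo, PName, SCity}, which contains all of one fragment — lossless.
Dependency preservation: the restricted closure of {PartNo, PName} across the fragments never reaches {SCity}, so PartNo, PName → SCity cannot be enforced without a join — not preserved.

lossless but not dependency-preserving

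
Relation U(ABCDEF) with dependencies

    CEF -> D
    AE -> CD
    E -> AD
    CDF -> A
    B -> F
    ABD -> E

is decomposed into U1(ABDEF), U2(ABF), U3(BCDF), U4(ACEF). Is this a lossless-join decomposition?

Chase test. Columns are ABCDEF; row i has aⱼ where attribute j ∈ Ui, else bᵢⱼ.
Initial tableau (one row per fragment):
  row 1: a1 a2 b13 a4 a5 a6
  row 2: a1 a2 b23 b24 b25 a6
  row 3: b31 a2 a3 a4 b35 a6
  row 4: a1 b42 a3 b44 a5 a6
Rows 1 and 4 agree on AE; apply AE→CD and equate their CD entries.
Rows 1 and 3 agree on CDF; apply CDF→A and equate their A entries.
Rows 1 and 3 agree on ABD; apply ABD→E and equate their E entries.
Row 1 is now all distinguished symbols — the join is lossless.

Yes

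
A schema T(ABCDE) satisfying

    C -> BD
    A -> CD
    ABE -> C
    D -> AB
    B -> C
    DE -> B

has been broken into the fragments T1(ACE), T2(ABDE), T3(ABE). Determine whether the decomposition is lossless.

Chase test. Columns are ABCDE; row i has aⱼ where attribute j ∈ Ti, else bᵢⱼ.
Initial tableau (one row per fragment):
  row 1: a1 b12 a3 b14 a5
  row 2: a1 a2 b23 a4 a5
  row 3: a1 a2 b33 b34 a5
Rows 1 and 2 agree on A; apply A→CD and equate their CD entries.
Rows 1 and 3 agree on A; apply A→CD and equate their CD entries.
Rows 1 and 2 agree on D; apply D→AB and equate their AB entries.
Row 1 is now all distinguished symbols — the join is lossless.

Yes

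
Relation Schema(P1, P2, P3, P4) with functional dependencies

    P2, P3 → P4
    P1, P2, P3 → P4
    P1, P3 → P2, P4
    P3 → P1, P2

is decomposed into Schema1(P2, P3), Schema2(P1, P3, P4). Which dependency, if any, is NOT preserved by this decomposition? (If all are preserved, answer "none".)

none

P2, P3 → P4: restricted closure across fragments reaches P4.
P1, P2, P3 → P4: restricted closure across fragments reaches P4.
P1, P3 → P2, P4: restricted closure across fragments reaches P2, P4.
P3 → P1, P2: restricted closure across fragments reaches P1, P2.
Every dependency is enforceable on the fragments, so the decomposition is dependency-preserving.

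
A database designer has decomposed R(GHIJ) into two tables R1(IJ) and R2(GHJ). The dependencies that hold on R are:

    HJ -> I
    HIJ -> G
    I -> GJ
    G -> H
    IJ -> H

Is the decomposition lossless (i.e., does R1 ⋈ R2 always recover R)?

Common attributes: R1 ∩ R2 = {J}.
No dependency enlarges {J}, so (J)⁺ = {J}.
The closure contains neither all of R1 = {IJ} nor all of R2 = {GHJ}, so the common attributes are not a superkey of either fragment. The join is lossy.

No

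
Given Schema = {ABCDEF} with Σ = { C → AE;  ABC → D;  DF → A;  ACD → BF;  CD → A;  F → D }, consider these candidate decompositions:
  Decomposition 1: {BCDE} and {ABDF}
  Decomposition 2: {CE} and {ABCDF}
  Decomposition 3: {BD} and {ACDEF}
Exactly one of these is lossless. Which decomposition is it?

Decomposition 1: common = {BD}, closure = {BD} → lossy.
Decomposition 2: common = {C}, closure = {ACE} → lossless.
Decomposition 3: common = {D}, closure = {D} → lossy.

Decomposition 2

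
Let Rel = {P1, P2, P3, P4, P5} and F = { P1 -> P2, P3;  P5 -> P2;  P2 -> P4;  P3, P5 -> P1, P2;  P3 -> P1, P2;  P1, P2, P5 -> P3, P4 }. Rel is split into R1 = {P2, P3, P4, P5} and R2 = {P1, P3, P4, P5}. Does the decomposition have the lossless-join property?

Yes

Common attributes: R1 ∩ R2 = {P3, P4, P5}.
Closure of {P3, P4, P5}: P5 → P2 applies, adding P2; P3, P5 → P1, P2 applies, adding P1. So (P3, P4, P5)⁺ = {P1, P2, P3, P4, P5}.
This closure contains every attribute of R1, so R1 ∩ R2 → R1. The join is lossless.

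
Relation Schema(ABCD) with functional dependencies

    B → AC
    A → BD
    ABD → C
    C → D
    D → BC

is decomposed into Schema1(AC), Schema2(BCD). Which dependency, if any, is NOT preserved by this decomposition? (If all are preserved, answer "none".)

none

B → AC: restricted closure across fragments reaches AC.
A → BD: restricted closure across fragments reaches BD.
ABD → C: restricted closure across fragments reaches C.
C → D lies within Schema2.
D → BC lies within Schema2.
Every dependency is enforceable on the fragments, so the decomposition is dependency-preserving.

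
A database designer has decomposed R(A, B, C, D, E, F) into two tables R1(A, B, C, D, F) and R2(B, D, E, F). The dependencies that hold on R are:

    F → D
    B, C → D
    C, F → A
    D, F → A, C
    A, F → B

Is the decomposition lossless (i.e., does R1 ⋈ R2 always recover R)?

Common attributes: R1 ∩ R2 = {B, D, F}.
Closure of {B, D, F}: D, F → A, C applies, adding A, C. So (B, D, F)⁺ = {A, B, C, D, F}.
This closure contains every attribute of R1, so R1 ∩ R2 → R1. The join is lossless.

Yes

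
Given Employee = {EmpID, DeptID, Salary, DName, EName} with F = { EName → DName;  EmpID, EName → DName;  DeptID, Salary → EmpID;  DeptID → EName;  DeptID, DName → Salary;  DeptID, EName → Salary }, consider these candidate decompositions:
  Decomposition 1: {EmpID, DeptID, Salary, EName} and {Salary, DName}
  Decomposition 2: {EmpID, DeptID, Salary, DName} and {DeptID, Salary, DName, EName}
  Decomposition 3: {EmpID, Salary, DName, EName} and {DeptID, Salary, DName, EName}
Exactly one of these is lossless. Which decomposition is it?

Decomposition 2

Decomposition 1: common = {Salary}, closure = {Salary} → lossy.
Decomposition 2: common = {DeptID, Salary, DName}, closure = {EmpID, DeptID, Salary, DName, EName} → lossless.
Decomposition 3: common = {Salary, DName, EName}, closure = {Salary, DName, EName} → lossy.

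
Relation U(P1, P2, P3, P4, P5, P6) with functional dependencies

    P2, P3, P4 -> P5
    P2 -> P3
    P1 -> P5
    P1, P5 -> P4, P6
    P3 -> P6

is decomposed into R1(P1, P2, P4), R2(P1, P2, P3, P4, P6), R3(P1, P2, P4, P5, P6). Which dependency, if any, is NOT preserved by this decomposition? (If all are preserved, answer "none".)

none

P2, P3, P4 → P5: restricted closure across fragments reaches P5.
P2 → P3 lies within R2.
P1 → P5 lies within R3.
P1, P5 → P4, P6 lies within R3.
P3 → P6 lies within R2.
Every dependency is enforceable on the fragments, so the decomposition is dependency-preserving.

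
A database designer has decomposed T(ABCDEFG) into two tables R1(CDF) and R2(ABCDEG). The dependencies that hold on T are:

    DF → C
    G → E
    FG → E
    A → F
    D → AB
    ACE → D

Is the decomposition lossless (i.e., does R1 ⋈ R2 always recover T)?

Yes

Common attributes: R1 ∩ R2 = {CD}.
Closure of {CD}: D → AB applies, adding AB; A → F applies, adding F. So (CD)⁺ = {ABCDF}.
This closure contains every attribute of R1, so R1 ∩ R2 → R1. The join is lossless.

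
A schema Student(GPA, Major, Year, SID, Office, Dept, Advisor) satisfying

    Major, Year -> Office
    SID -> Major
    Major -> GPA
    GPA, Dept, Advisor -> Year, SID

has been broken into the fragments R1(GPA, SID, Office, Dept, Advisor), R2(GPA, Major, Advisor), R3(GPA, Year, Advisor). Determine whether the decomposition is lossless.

No

Chase test. Columns are GPA, Major, Year, SID, Office, Dept, Advisor; row i has aⱼ where attribute j ∈ Ri, else bᵢⱼ.
Initial tableau (one row per fragment):
  row 1: a1 b12 b13 a4 a5 a6 a7
  row 2: a1 a2 b23 b24 b25 b26 a7
  row 3: a1 b32 a3 b34 b35 b36 a7
No row becomes fully distinguished — the join is lossy.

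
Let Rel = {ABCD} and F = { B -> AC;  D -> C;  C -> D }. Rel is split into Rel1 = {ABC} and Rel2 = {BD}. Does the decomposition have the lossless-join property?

Common attributes: Rel1 ∩ Rel2 = {B}.
Closure of {B}: B → AC applies, adding AC; C → D applies, adding D. So (B)⁺ = {ABCD}.
This closure contains every attribute of Rel1, so Rel1 ∩ Rel2 → Rel1. The join is lossless.

Yes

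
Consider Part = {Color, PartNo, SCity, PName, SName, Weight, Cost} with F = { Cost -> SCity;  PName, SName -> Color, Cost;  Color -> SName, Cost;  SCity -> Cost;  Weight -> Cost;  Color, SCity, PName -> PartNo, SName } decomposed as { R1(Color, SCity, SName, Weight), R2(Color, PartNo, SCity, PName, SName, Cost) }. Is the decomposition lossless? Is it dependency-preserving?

lossy but dependency-preserving

Lossless test: (Color, SCity, SName)⁺ = {Color, SCity, SName, Cost}, which is a superkey of neither fragment — lossy.
Dependency preservation: Weight → Cost is not contained in any single fragment, but the restricted closure of its left-hand side across the fragments still reaches the right-hand side; the remaining FDs each lie inside some fragment. All dependencies are preserved.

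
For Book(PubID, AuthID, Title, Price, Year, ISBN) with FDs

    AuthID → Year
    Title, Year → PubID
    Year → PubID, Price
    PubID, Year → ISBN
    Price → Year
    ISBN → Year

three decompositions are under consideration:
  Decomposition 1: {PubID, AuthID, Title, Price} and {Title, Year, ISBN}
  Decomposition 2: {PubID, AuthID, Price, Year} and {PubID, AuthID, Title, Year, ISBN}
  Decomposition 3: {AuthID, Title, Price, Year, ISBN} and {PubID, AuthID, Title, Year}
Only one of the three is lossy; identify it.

Decomposition 1: common = {Title}, closure = {Title} → lossy.
Decomposition 2: common = {PubID, AuthID, Year}, closure = {PubID, AuthID, Price, Year, ISBN} → lossless.
Decomposition 3: common = {AuthID, Title, Year}, closure = {PubID, AuthID, Title, Price, Year, ISBN} → lossless.

Decomposition 1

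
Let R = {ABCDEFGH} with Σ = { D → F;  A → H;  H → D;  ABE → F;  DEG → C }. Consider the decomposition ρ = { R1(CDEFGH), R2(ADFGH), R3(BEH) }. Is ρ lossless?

Chase test. Columns are ABCDEFGH; row i has aⱼ where attribute j ∈ Ri, else bᵢⱼ.
Initial tableau (one row per fragment):
  row 1: b11 b12 a3 a4 a5 a6 a7 a8
  row 2: a1 b22 b23 a4 b25 a6 a7 a8
  row 3: b31 a2 b33 b34 a5 b36 b37 a8
Rows 1 and 3 agree on H; apply H→D and equate their D entries.
Rows 1 and 3 agree on D; apply D→F and equate their F entries.
No row becomes fully distinguished — the join is lossy.

No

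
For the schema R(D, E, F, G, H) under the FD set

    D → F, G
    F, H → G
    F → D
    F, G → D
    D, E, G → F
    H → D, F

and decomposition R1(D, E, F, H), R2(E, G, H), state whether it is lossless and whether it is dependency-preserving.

lossless but not dependency-preserving

Lossless test: (E, H)⁺ = {D, E, F, G, H}, which contains all of one fragment — lossless.
Dependency preservation: the restricted closure of {D} across the fragments never reaches {F, G}, so D → F, G cannot be enforced without a join — not preserved.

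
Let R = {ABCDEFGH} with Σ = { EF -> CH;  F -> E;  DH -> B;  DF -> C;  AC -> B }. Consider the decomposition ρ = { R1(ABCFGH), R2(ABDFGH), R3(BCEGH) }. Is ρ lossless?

Chase test. Columns are ABCDEFGH; row i has aⱼ where attribute j ∈ Ri, else bᵢⱼ.
Initial tableau (one row per fragment):
  row 1: a1 a2 a3 b14 b15 a6 a7 a8
  row 2: a1 a2 b23 a4 b25 a6 a7 a8
  row 3: b31 a2 a3 b34 a5 b36 a7 a8
Rows 1 and 2 agree on F; apply F→E and equate their E entries.
Rows 1 and 2 agree on EF; apply EF→CH and equate their CH entries.
No row becomes fully distinguished — the join is lossy.

No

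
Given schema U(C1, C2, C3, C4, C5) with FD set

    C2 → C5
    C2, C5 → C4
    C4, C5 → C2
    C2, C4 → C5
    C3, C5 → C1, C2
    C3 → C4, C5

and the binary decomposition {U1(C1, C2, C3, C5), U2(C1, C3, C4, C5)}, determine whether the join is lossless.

Yes

Common attributes: U1 ∩ U2 = {C1, C3, C5}.
Closure of {C1, C3, C5}: C3, C5 → C1, C2 applies, adding C2; C3 → C4, C5 applies, adding C4. So (C1, C3, C5)⁺ = {C1, C2, C3, C4, C5}.
This closure contains every attribute of U1, so U1 ∩ U2 → U1. The join is lossless.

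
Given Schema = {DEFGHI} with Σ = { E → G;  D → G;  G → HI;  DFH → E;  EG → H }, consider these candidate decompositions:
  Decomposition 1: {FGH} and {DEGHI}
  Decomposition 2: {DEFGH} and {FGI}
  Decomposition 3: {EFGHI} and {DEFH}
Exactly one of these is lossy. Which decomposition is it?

Decomposition 1: common = {GH}, closure = {GHI} → lossy.
Decomposition 2: common = {FG}, closure = {FGHI} → lossless.
Decomposition 3: common = {EFH}, closure = {EFGHI} → lossless.

Decomposition 1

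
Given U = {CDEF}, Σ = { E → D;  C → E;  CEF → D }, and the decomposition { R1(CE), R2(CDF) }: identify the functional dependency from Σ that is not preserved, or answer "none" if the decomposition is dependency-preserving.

E → D

Check E → D: no single fragment contains all of {DE}, and the restricted closure of {E} across the fragments never reaches {D}.
C → E is preserved.
CEF → D is preserved.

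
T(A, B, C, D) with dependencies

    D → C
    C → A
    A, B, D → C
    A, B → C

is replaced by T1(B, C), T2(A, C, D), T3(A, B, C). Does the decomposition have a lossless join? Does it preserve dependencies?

Lossless test (chase): Rows 1 and 2 agree on C; apply C→A and equate their A entries. No row becomes fully distinguished — the join is lossy.
Dependency preservation: A, B, D → C is not contained in any single fragment, but the restricted closure of its left-hand side across the fragments still reaches the right-hand side; the remaining FDs each lie inside some fragment. All dependencies are preserved.

lossy but dependency-preserving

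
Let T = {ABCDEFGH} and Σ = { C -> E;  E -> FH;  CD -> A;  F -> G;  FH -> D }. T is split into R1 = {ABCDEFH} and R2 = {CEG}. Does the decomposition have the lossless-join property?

Common attributes: R1 ∩ R2 = {CE}.
Closure of {CE}: E → FH applies, adding FH; F → G applies, adding G; FH → D applies, adding D; CD → A applies, adding A. So (CE)⁺ = {ACDEFGH}.
This closure contains every attribute of R2, so R1 ∩ R2 → R2. The join is lossless.

Yes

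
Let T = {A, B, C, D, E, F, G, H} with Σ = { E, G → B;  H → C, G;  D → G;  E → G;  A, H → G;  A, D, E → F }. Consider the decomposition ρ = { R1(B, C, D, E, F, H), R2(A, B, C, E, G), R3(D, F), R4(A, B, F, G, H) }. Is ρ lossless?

Chase test. Columns are A, B, C, D, E, F, G, H; row i has aⱼ where attribute j ∈ Ri, else bᵢⱼ.
Initial tableau (one row per fragment):
  row 1: b11 a2 a3 a4 a5 a6 b17 a8
  row 2: a1 a2 a3 b24 a5 b26 a7 b28
  row 3: b31 b32 b33 a4 b35 a6 b37 b38
  row 4: a1 a2 b43 b44 b45 a6 a7 a8
Rows 1 and 4 agree on H; apply H→C, G and equate their C, G entries.
Rows 1 and 3 agree on D; apply D→G and equate their G entries.
No row becomes fully distinguished — the join is lossy.

No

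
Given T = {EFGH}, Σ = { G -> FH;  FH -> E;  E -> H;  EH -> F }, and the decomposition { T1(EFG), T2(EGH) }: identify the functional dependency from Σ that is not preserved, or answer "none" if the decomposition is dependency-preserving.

FH -> E

Check FH → E: no single fragment contains all of {EFH}, and the restricted closure of {FH} across the fragments never reaches {E}.
G → FH is preserved.
E → H is preserved.
EH → F is preserved.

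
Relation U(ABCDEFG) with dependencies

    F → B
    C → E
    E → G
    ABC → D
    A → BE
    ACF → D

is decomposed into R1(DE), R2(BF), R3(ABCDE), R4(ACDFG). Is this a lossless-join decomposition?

Chase test. Columns are ABCDEFG; row i has aⱼ where attribute j ∈ Ri, else bᵢⱼ.
Initial tableau (one row per fragment):
  row 1: b11 b12 b13 a4 a5 b16 b17
  row 2: b21 a2 b23 b24 b25 a6 b27
  row 3: a1 a2 a3 a4 a5 b36 b37
  row 4: a1 b42 a3 a4 b45 a6 a7
Rows 2 and 4 agree on F; apply F→B and equate their B entries.
Rows 3 and 4 agree on C; apply C→E and equate their E entries.
Rows 1 and 3 agree on E; apply E→G and equate their G entries.
Rows 1 and 4 agree on E; apply E→G and equate their G entries.
Row 4 is now all distinguished symbols — the join is lossless.

Yes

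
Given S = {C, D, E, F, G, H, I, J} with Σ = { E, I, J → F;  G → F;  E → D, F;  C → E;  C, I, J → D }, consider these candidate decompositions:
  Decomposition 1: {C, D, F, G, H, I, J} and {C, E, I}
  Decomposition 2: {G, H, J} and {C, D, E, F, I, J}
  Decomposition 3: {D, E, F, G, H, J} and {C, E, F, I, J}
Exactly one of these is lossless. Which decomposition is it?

Decomposition 1: common = {C, I}, closure = {C, D, E, F, I} → lossless.
Decomposition 2: common = {J}, closure = {J} → lossy.
Decomposition 3: common = {E, F, J}, closure = {D, E, F, J} → lossy.

Decomposition 1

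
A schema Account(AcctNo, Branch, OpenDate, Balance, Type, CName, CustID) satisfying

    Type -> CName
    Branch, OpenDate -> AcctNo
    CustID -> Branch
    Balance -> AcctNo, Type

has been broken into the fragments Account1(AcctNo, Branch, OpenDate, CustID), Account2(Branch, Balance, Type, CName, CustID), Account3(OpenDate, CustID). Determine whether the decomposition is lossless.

No

Chase test. Columns are AcctNo, Branch, OpenDate, Balance, Type, CName, CustID; row i has aⱼ where attribute j ∈ Accounti, else bᵢⱼ.
Initial tableau (one row per fragment):
  row 1: a1 a2 a3 b14 b15 b16 a7
  row 2: b21 a2 b23 a4 a5 a6 a7
  row 3: b31 b32 a3 b34 b35 b36 a7
Rows 1 and 3 agree on CustID; apply CustID→Branch and equate their Branch entries.
Rows 1 and 3 agree on Branch, OpenDate; apply Branch, OpenDate→AcctNo and equate their AcctNo entries.
No row becomes fully distinguished — the join is lossy.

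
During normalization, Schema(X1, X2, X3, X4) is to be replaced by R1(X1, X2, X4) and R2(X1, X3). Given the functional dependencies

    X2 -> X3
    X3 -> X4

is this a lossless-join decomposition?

Common attributes: R1 ∩ R2 = {X1}.
No dependency enlarges {X1}, so (X1)⁺ = {X1}.
The closure contains neither all of R1 = {X1, X2, X4} nor all of R2 = {X1, X3}, so the common attributes are not a superkey of either fragment. The join is lossy.

No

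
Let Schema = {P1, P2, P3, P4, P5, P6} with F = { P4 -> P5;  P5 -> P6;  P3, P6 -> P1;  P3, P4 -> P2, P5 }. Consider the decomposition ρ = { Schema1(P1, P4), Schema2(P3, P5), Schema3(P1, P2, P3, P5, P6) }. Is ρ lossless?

No

Chase test. Columns are P1, P2, P3, P4, P5, P6; row i has aⱼ where attribute j ∈ Schemai, else bᵢⱼ.
Initial tableau (one row per fragment):
  row 1: a1 b12 b13 a4 b15 b16
  row 2: b21 b22 a3 b24 a5 b26
  row 3: a1 a2 a3 b34 a5 a6
Rows 2 and 3 agree on P5; apply P5→P6 and equate their P6 entries.
Rows 2 and 3 agree on P3, P6; apply P3, P6→P1 and equate their P1 entries.
No row becomes fully distinguished — the join is lossy.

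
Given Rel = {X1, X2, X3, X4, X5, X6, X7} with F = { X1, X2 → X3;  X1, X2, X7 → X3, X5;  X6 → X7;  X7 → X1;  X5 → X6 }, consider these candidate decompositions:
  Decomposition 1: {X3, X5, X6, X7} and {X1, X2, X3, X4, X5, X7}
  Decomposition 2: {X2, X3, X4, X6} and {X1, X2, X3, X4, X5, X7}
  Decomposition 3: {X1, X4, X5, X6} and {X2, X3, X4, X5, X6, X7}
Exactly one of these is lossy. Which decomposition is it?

Decomposition 2

Decomposition 1: common = {X3, X5, X7}, closure = {X1, X3, X5, X6, X7} → lossless.
Decomposition 2: common = {X2, X3, X4}, closure = {X2, X3, X4} → lossy.
Decomposition 3: common = {X4, X5, X6}, closure = {X1, X4, X5, X6, X7} → lossless.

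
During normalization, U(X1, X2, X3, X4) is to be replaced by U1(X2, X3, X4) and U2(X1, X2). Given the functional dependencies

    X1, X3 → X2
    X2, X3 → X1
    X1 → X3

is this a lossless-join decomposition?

Common attributes: U1 ∩ U2 = {X2}.
No dependency enlarges {X2}, so (X2)⁺ = {X2}.
The closure contains neither all of U1 = {X2, X3, X4} nor all of U2 = {X1, X2}, so the common attributes are not a superkey of either fragment. The join is lossy.

No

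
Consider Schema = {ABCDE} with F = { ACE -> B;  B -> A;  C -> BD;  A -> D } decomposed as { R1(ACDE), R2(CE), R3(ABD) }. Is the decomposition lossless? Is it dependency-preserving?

lossy and not dependency-preserving

Lossless test (chase): Rows 1 and 2 agree on C; apply C→BD and equate their BD entries. Rows 1 and 2 agree on B; apply B→A and equate their A entries. No row becomes fully distinguished — the join is lossy.
Dependency preservation: the restricted closure of {ACE} across the fragments never reaches {B}, so ACE → B cannot be enforced without a join — not preserved.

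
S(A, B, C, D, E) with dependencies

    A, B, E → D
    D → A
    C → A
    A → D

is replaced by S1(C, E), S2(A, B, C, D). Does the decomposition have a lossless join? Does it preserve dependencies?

Lossless test: (C)⁺ = {A, C, D}, which is a superkey of neither fragment — lossy.
Dependency preservation: A, B, E → D is not contained in any single fragment, but the restricted closure of its left-hand side across the fragments still reaches the right-hand side; the remaining FDs each lie inside some fragment. All dependencies are preserved.

lossy but dependency-preserving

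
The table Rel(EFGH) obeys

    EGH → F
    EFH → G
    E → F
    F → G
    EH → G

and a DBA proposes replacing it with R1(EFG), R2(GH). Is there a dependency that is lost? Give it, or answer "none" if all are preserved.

EGH → F: restricted closure across fragments reaches F.
EFH → G: restricted closure across fragments reaches G.
E → F lies within R1.
F → G lies within R1.
EH → G: restricted closure across fragments reaches G.
Every dependency is enforceable on the fragments, so the decomposition is dependency-preserving.

none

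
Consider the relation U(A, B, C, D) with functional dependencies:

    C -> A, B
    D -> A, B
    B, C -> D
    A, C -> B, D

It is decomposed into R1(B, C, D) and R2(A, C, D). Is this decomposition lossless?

Yes

Common attributes: R1 ∩ R2 = {C, D}.
Closure of {C, D}: C → A, B applies, adding A, B. So (C, D)⁺ = {A, B, C, D}.
This closure contains every attribute of R1, so R1 ∩ R2 → R1. The join is lossless.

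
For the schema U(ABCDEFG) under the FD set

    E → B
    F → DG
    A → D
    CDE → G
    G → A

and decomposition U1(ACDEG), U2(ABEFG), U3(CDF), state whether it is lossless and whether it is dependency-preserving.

lossy but dependency-preserving

Lossless test (chase): Rows 1 and 2 agree on E; apply E→B and equate their B entries. Rows 2 and 3 agree on F; apply F→DG and equate their DG entries. Rows 1 and 3 agree on G; apply G→A and equate their A entries. No row becomes fully distinguished — the join is lossy.
Dependency preservation: F → DG is not contained in any single fragment, but the restricted closure of its left-hand side across the fragments still reaches the right-hand side; the remaining FDs each lie inside some fragment. All dependencies are preserved.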